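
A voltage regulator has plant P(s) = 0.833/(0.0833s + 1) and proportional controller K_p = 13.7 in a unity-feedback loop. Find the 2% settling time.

Closed loop: T(s) = K_p·P/(1+K_p·P) = 11.41/(0.0833s + 1 + 11.41), with pole at s = −(1 + 11.41)/0.0833 = −149.
τ = 1/149 = 0.006711 s, so 2% settling time ≈ 4τ = 0.0268 s.

T_s ≈ 0.0268 s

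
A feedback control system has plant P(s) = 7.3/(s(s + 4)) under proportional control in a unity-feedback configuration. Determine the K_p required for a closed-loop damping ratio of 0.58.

Closed-loop characteristic equation: s² + 4s + K_p·7.3 = 0.
So ω_n = √(7.3K_p) and 2ζω_n = 4, giving ζ = 4/(2√(7.3K_p)).
Setting ζ = 0.58: √(7.3K_p) = 4/(2·0.58) = 3.448, so K_p = 11.89/7.3 = 1.63.

K_p = 1.63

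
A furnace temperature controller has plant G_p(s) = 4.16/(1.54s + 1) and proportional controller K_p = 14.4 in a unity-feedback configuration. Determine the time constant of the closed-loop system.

Closed loop: T(s) = K_p·G_p/(1+K_p·G_p) = 59.9/(1.54s + 1 + 59.9), with pole at s = −(1 + 59.9)/1.54 = −39.55.
Closed-loop time constant τ = 1/39.55 = 0.0253 s.

τ = 0.0253 s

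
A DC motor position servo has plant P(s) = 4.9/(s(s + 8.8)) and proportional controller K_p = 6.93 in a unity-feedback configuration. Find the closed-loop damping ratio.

With unity feedback the closed-loop characteristic equation is s² + 8.8s + 6.93·4.9 = s² + 8.8s + 33.96 = 0.
So ω_n² = 33.96 ⇒ ω_n = 5.827 rad/s, and ζ = 8.8/(2ω_n) = 0.755.

ζ = 0.755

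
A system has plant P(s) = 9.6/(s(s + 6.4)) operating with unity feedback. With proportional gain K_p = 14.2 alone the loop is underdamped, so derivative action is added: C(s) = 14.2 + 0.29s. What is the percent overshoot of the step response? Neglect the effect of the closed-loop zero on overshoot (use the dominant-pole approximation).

26.1%

Forward path: (14.2 + 0.29s)·9.6/(s(s+6.4)). The closed-loop characteristic equation is s² + (6.4 + 9.6·0.29)s + 9.6·14.2 = 0.
That is s² + 9.184s + 136.3 = 0, so ω_n = 11.68 rad/s and ζ = 9.184/(2·11.68) = 0.3933.
%OS = 100·exp(−πζ/√(1−ζ²)) = 26.1%.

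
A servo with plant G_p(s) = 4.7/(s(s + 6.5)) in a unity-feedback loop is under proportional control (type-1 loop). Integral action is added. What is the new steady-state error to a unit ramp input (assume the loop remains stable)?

0

The integrator raises the loop to type 2, so K_v → ∞ and e_ss to a ramp is zero.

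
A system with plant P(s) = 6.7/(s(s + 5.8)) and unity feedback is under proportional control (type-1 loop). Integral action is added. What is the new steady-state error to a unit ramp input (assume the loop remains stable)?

The integrator raises the loop to type 2, so K_v → ∞ and e_ss to a ramp is zero.

0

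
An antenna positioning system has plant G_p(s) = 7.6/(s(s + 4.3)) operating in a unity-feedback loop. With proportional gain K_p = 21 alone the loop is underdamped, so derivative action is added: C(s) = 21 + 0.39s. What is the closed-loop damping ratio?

Forward path: (21 + 0.39s)·7.6/(s(s+4.3)). The closed-loop characteristic equation is s² + (4.3 + 7.6·0.39)s + 7.6·21 = 0.
That is s² + 7.264s + 159.6 = 0, so ω_n = 12.63 rad/s and ζ = 7.264/(2·12.63) = 0.2875.

ζ = 0.287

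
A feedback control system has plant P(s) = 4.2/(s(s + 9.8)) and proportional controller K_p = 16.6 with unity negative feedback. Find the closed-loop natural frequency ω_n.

ω_n = 8.35 rad/s

With unity feedback the closed-loop characteristic equation is s² + 9.8s + 16.6·4.2 = s² + 9.8s + 69.72 = 0.
So ω_n² = 69.72 ⇒ ω_n = 8.35 rad/s, and ζ = 9.8/(2ω_n) = 0.587.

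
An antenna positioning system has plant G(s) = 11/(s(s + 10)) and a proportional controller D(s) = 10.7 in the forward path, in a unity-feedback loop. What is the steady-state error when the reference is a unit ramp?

The loop has one pole at the origin (type 1). Velocity error constant K_v = lim_{s→0} s·D(s)G(s) = 10.7·11/10 = 11.77.
Steady-state error to a unit ramp: e_ss = 1/K_v = 0.085.

0.085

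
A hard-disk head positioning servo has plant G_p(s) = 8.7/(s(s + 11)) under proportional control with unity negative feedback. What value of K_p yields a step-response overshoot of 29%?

K_p = 25.9

From %OS = 100·exp(−πζ/√(1−ζ²)) = 29%, ζ = −ln(0.29)/√(π²+ln²(0.29)) = 0.3666.
Characteristic equation s² + 11s + 8.7K_p = 0 gives ζ = 11/(2√(8.7K_p)).
Setting ζ = 0.3666: √(8.7K_p) = 11/(2·0.3666) = 15, so K_p = 225.1/8.7 = 25.9.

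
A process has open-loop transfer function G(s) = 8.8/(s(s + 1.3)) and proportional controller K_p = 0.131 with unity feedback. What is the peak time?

T_p = 3.68 s

Closed-loop characteristic equation: s² + 1.3s + 1.153 = 0, so ω_n = 1.074 rad/s and ζ = 1.3/(2·1.074) = 0.6054.
Damped frequency ω_d = ω_n√(1−ζ²) = 0.8546 rad/s, so peak time T_p = π/ω_d = 3.68 s.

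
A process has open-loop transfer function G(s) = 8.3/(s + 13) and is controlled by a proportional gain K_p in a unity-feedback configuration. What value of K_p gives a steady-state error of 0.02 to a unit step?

For a type-0 loop with proportional control, e_ss = 1/(1 + K_p·G(0)).
G(0) = 0.6385. Require 1/(1 + K_p·0.6385) = 0.02, so 1 + 0.6385·K_p = 50.
K_p = (50 − 1)/0.6385 = 76.7.

K_p = 76.7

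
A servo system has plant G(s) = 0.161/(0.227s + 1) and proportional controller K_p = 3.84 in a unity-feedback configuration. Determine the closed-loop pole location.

Closed loop: T(s) = K_p·G/(1+K_p·G) = 0.6182/(0.227s + 1 + 0.6182), with pole at s = −(1 + 0.6182)/0.227 = −7.129.

s = -7.129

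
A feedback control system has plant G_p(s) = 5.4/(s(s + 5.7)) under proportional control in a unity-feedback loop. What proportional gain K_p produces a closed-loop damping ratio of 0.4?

Closed-loop characteristic equation: s² + 5.7s + K_p·5.4 = 0.
So ω_n = √(5.4K_p) and 2ζω_n = 5.7, giving ζ = 5.7/(2√(5.4K_p)).
Setting ζ = 0.4: √(5.4K_p) = 5.7/(2·0.4) = 7.125, so K_p = 50.77/5.4 = 9.4.

K_p = 9.4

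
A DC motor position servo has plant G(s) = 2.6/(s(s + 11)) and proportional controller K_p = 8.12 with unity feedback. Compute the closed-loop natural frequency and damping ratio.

1 + K_p·G(s) = 0 gives s² + 11s + 21.11 = 0.
Matching s² + 2ζω_n s + ω_n²: ω_n = √21.11 = 4.595 rad/s and 2ζω_n = 11, so ζ = 11/(2·4.595) = 1.2.

ω_n = 4.59 rad/s, ζ = 1.2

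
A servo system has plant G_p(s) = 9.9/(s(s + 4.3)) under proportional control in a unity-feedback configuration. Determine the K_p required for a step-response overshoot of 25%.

K_p = 2.86

From %OS = 100·exp(−πζ/√(1−ζ²)) = 25%, ζ = −ln(0.25)/√(π²+ln²(0.25)) = 0.4037.
Characteristic equation s² + 4.3s + 9.9K_p = 0 gives ζ = 4.3/(2√(9.9K_p)).
Setting ζ = 0.4037: √(9.9K_p) = 4.3/(2·0.4037) = 5.326, so K_p = 28.36/9.9 = 2.86.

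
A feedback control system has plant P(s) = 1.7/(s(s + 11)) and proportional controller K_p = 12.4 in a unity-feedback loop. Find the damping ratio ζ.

With unity feedback the closed-loop characteristic equation is s² + 11s + 12.4·1.7 = s² + 11s + 21.08 = 0.
Matching s² + 2ζω_n s + ω_n²: ω_n = √21.08 = 4.591 rad/s and 2ζω_n = 11, so ζ = 11/(2·4.591) = 1.2.

ζ = 1.2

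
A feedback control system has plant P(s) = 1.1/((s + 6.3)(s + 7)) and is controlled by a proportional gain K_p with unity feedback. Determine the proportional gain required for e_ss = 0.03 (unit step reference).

K_p = 1300

The loop is type 0, so e_ss(step) = 1/(1 + K_pos) with K_pos = K_p·P(0).
P(0) = 0.02494. Require 1/(1 + K_p·0.02494) = 0.03, so 1 + 0.02494·K_p = 33.33.
K_p = (33.33 − 1)/0.02494 = 1300.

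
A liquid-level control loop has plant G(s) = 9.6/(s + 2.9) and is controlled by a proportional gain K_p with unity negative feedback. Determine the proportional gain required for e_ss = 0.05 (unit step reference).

Steady-state error for a unit step on this type-0 loop is 1/(1 + K_p·G(0)).
G(0) = 3.31. Require 1/(1 + K_p·3.31) = 0.05, so 1 + 3.31·K_p = 20.
K_p = (20 − 1)/3.31 = 5.74.

K_p = 5.74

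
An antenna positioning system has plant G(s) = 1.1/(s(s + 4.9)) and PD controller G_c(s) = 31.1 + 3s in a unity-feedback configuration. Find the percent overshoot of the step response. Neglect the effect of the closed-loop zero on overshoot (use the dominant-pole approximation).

4.56%

Forward path: (31.1 + 3s)·1.1/(s(s+4.9)). The closed-loop characteristic equation is s² + (4.9 + 1.1·3)s + 1.1·31.1 = 0.
That is s² + 8.2s + 34.21 = 0, so ω_n = 5.849 rad/s and ζ = 8.2/(2·5.849) = 0.701.
%OS = 100·exp(−πζ/√(1−ζ²)) = 4.56%.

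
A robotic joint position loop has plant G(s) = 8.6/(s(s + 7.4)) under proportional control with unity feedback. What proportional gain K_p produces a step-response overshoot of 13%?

From %OS = 100·exp(−πζ/√(1−ζ²)) = 13%, ζ = −ln(0.13)/√(π²+ln²(0.13)) = 0.5446.
Characteristic equation s² + 7.4s + 8.6K_p = 0 gives ζ = 7.4/(2√(8.6K_p)).
Setting ζ = 0.5446: √(8.6K_p) = 7.4/(2·0.5446) = 6.793, so K_p = 46.15/8.6 = 5.37.

K_p = 5.37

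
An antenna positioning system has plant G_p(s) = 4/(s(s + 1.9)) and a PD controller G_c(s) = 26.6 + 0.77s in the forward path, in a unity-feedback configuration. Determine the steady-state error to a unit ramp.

The loop has one pole at the origin (type 1). Velocity error constant K_v = lim_{s→0} s·G_c(s)G_p(s) = 26.6·4/1.9 = 56.
Steady-state error to a unit ramp: e_ss = 1/K_v = 0.0179.

0.0179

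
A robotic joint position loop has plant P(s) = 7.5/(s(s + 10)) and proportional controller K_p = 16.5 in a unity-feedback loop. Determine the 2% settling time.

T_s ≈ 0.8 s

From 1 + K_pP(s) = 0: s² + 10s + 123.8 = 0 ⇒ ω_n = 11.12, ζ = 0.4495.
2% settling time T_s ≈ 4/(ζω_n) = 4/5 = 0.8 s.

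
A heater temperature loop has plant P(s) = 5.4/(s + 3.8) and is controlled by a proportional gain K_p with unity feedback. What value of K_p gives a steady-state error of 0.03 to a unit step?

K_p = 22.8

Steady-state error for a unit step on this type-0 loop is 1/(1 + K_p·P(0)).
P(0) = 1.421. Require 1/(1 + K_p·1.421) = 0.03, so 1 + 1.421·K_p = 33.33.
K_p = (33.33 − 1)/1.421 = 22.8.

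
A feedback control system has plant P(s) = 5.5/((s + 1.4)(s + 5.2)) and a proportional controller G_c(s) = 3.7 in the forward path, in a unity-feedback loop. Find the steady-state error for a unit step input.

The loop is type 0. Static position error constant K_pos = G_c(0)·P(0) = 3.7·0.7555 = 2.795.
Steady-state error to a unit step: e_ss = 1/(1+K_pos) = 1/3.795 = 0.263.

0.263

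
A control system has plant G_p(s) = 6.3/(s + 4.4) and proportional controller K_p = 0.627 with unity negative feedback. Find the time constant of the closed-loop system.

τ = 0.12 s

Closed-loop transfer function: T(s) = K_p·G_p(s)/(1 + K_p·G_p(s)) = 3.95/(s + 4.4 + 3.95) = 3.95/(s + 8.35).
Time constant τ = 1/8.35 = 0.12 s.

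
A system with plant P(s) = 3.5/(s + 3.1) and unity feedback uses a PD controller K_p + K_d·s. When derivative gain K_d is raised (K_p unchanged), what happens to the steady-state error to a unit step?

unchanged

K_d affects only the transient (the s-coefficient); the DC loop gain, and hence e_ss, depends only on K_p.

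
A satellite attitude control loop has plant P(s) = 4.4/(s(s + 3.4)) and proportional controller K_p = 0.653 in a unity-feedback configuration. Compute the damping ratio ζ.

ζ = 1

With unity feedback the closed-loop characteristic equation is s² + 3.4s + 0.653·4.4 = s² + 3.4s + 2.873 = 0.
So ω_n² = 2.873 ⇒ ω_n = 1.695 rad/s, and ζ = 3.4/(2ω_n) = 1.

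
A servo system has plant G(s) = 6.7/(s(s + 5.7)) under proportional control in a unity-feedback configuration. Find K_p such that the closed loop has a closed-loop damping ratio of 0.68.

K_p = 2.62

Closed-loop characteristic equation: s² + 5.7s + K_p·6.7 = 0.
So ω_n = √(6.7K_p) and 2ζω_n = 5.7, giving ζ = 5.7/(2√(6.7K_p)).
Setting ζ = 0.68: √(6.7K_p) = 5.7/(2·0.68) = 4.191, so K_p = 17.57/6.7 = 2.62.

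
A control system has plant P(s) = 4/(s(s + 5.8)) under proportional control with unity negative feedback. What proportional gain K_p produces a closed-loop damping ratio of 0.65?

K_p = 4.98

Closed-loop characteristic equation: s² + 5.8s + K_p·4 = 0.
So ω_n = √(4K_p) and 2ζω_n = 5.8, giving ζ = 5.8/(2√(4K_p)).
Setting ζ = 0.65: √(4K_p) = 5.8/(2·0.65) = 4.462, so K_p = 19.91/4 = 4.98.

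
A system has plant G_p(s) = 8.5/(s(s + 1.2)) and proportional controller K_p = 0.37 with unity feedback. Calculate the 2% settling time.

T_s ≈ 6.67 s

Closed-loop characteristic equation: s² + 1.2s + 3.145 = 0, so ω_n = 1.773 rad/s and ζ = 1.2/(2·1.773) = 0.3383.
2% settling time T_s ≈ 4/(ζω_n) = 4/0.6 = 6.67 s.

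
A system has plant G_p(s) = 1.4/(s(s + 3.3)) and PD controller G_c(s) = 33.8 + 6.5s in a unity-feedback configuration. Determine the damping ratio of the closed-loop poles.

ζ = 0.901

Forward path: (33.8 + 6.5s)·1.4/(s(s+3.3)). The closed-loop characteristic equation is s² + (3.3 + 1.4·6.5)s + 1.4·33.8 = 0.
That is s² + 12.4s + 47.32 = 0, so ω_n = 6.879 rad/s and ζ = 12.4/(2·6.879) = 0.9013.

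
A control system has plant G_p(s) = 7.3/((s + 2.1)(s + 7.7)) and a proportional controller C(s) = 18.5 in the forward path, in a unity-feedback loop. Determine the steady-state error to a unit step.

The loop is type 0. Static position error constant K_pos = C(0)·G_p(0) = 18.5·0.4515 = 8.352.
Steady-state error to a unit step: e_ss = 1/(1+K_pos) = 1/9.352 = 0.107.

0.107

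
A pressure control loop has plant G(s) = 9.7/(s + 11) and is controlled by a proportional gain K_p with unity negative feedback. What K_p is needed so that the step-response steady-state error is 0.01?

For a type-0 loop with proportional control, e_ss = 1/(1 + K_p·G(0)).
G(0) = 0.8818. Require 1/(1 + K_p·0.8818) = 0.01, so 1 + 0.8818·K_p = 100.
K_p = (100 − 1)/0.8818 = 112.

K_p = 112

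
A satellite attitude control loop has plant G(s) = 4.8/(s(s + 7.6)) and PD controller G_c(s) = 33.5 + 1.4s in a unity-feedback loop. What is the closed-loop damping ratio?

Forward path: (33.5 + 1.4s)·4.8/(s(s+7.6)). The closed-loop characteristic equation is s² + (7.6 + 4.8·1.4)s + 4.8·33.5 = 0.
That is s² + 14.32s + 160.8 = 0, so ω_n = 12.68 rad/s and ζ = 14.32/(2·12.68) = 0.5646.

ζ = 0.565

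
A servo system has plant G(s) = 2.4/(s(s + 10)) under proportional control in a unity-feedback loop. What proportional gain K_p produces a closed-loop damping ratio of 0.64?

K_p = 25.4

Closed-loop characteristic equation: s² + 10s + K_p·2.4 = 0.
So ω_n = √(2.4K_p) and 2ζω_n = 10, giving ζ = 10/(2√(2.4K_p)).
Setting ζ = 0.64: √(2.4K_p) = 10/(2·0.64) = 7.812, so K_p = 61.04/2.4 = 25.4.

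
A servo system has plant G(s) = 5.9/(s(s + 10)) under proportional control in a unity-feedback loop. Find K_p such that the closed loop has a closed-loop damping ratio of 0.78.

K_p = 6.96

Closed-loop characteristic equation: s² + 10s + K_p·5.9 = 0.
So ω_n = √(5.9K_p) and 2ζω_n = 10, giving ζ = 10/(2√(5.9K_p)).
Setting ζ = 0.78: √(5.9K_p) = 10/(2·0.78) = 6.41, so K_p = 41.09/5.9 = 6.96.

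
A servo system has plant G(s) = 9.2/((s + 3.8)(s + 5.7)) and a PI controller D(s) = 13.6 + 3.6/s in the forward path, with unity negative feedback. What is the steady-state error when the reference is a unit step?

0

The open loop D(s)G(s) has a pole at the origin (type 1), so the static position error constant is infinite and e_ss = 1/(1+∞) = 0.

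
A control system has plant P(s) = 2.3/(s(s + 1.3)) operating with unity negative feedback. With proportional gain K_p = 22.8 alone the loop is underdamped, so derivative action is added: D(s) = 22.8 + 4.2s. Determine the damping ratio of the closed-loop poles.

Forward path: (22.8 + 4.2s)·2.3/(s(s+1.3)). The closed-loop characteristic equation is s² + (1.3 + 2.3·4.2)s + 2.3·22.8 = 0.
That is s² + 10.96s + 52.44 = 0, so ω_n = 7.242 rad/s and ζ = 10.96/(2·7.242) = 0.7567.

ζ = 0.757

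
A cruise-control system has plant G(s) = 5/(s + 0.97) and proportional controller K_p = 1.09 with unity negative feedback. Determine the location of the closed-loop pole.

s = -6.42

Closed-loop transfer function: T(s) = K_p·G(s)/(1 + K_p·G(s)) = 5.45/(s + 0.97 + 5.45) = 5.45/(s + 6.42).
The closed-loop pole is at s = −6.42.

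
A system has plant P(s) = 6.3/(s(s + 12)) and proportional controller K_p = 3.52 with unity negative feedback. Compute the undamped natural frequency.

ω_n = 4.71 rad/s

With unity feedback the closed-loop characteristic equation is s² + 12s + 3.52·6.3 = s² + 12s + 22.18 = 0.
Matching s² + 2ζω_n s + ω_n²: ω_n = √22.18 = 4.709 rad/s and 2ζω_n = 12, so ζ = 12/(2·4.709) = 1.27.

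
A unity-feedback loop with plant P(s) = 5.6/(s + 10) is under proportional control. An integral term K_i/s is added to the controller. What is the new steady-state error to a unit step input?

The integrator makes K_pos = lim_{s→0} C(s)G(s) infinite, so e_ss = 1/(1+K_pos) = 0.

0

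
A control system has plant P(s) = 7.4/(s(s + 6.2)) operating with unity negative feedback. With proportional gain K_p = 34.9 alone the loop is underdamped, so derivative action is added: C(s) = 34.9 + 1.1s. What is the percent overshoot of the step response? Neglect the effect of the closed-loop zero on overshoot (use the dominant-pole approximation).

Forward path: (34.9 + 1.1s)·7.4/(s(s+6.2)). The closed-loop characteristic equation is s² + (6.2 + 7.4·1.1)s + 7.4·34.9 = 0.
That is s² + 14.34s + 258.3 = 0, so ω_n = 16.07 rad/s and ζ = 14.34/(2·16.07) = 0.4462.
%OS = 100·exp(−πζ/√(1−ζ²)) = 20.9%.

20.9%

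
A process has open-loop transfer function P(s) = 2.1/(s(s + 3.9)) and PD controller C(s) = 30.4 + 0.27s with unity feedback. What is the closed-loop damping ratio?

ζ = 0.28

Forward path: (30.4 + 0.27s)·2.1/(s(s+3.9)). The closed-loop characteristic equation is s² + (3.9 + 2.1·0.27)s + 2.1·30.4 = 0.
That is s² + 4.467s + 63.84 = 0, so ω_n = 7.99 rad/s and ζ = 4.467/(2·7.99) = 0.2795.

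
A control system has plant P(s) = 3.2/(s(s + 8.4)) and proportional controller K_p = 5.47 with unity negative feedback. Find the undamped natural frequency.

With unity feedback the closed-loop characteristic equation is s² + 8.4s + 5.47·3.2 = s² + 8.4s + 17.5 = 0.
Matching s² + 2ζω_n s + ω_n²: ω_n = √17.5 = 4.184 rad/s and 2ζω_n = 8.4, so ζ = 8.4/(2·4.184) = 1.

ω_n = 4.18 rad/s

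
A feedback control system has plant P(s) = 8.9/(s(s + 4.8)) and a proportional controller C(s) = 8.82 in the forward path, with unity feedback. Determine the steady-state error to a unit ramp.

0.0611

The loop has one pole at the origin (type 1). Velocity error constant K_v = lim_{s→0} s·C(s)P(s) = 8.82·8.9/4.8 = 16.35.
Steady-state error to a unit ramp: e_ss = 1/K_v = 0.0611.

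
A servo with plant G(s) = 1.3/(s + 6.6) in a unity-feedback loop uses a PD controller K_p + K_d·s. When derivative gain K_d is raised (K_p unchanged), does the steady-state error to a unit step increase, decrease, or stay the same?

unchanged

K_d affects only the transient (the s-coefficient); the DC loop gain, and hence e_ss, depends only on K_p.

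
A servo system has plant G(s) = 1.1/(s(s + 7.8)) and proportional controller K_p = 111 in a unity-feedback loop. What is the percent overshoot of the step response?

30.6%

The closed-loop denominator s² + 7.8s + 122.1 gives ω_n = √122.1 = 11.05 and ζ = 7.8/(2ω_n) = 0.3529.
%OS = 100·exp(−πζ/√(1−ζ²)) = 100·exp(−π·0.3529/√0.8754) = 30.6%.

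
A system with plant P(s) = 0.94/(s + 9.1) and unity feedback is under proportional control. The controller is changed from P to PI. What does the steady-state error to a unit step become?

0

The integrator makes K_pos = lim_{s→0} C(s)G(s) infinite, so e_ss = 1/(1+K_pos) = 0.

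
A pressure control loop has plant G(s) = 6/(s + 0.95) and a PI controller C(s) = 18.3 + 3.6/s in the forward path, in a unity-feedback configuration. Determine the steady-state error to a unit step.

0

The open loop C(s)G(s) has a pole at the origin (type 1), so the static position error constant is infinite and e_ss = 1/(1+∞) = 0.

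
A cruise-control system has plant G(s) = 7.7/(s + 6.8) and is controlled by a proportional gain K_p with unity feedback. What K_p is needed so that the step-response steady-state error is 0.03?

Steady-state error for a unit step on this type-0 loop is 1/(1 + K_p·G(0)).
G(0) = 1.132. Require 1/(1 + K_p·1.132) = 0.03, so 1 + 1.132·K_p = 33.33.
K_p = (33.33 − 1)/1.132 = 28.6.

K_p = 28.6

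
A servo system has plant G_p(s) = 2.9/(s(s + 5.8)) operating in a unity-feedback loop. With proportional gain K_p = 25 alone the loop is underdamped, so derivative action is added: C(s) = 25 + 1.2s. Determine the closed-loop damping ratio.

Forward path: (25 + 1.2s)·2.9/(s(s+5.8)). The closed-loop characteristic equation is s² + (5.8 + 2.9·1.2)s + 2.9·25 = 0.
That is s² + 9.28s + 72.5 = 0, so ω_n = 8.515 rad/s and ζ = 9.28/(2·8.515) = 0.5449.

ζ = 0.545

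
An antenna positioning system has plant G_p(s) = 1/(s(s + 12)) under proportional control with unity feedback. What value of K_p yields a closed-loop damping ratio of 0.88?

K_p = 46.5

Closed-loop characteristic equation: s² + 12s + K_p·1 = 0.
So ω_n = √(1K_p) and 2ζω_n = 12, giving ζ = 12/(2√(1K_p)).
Setting ζ = 0.88: √(1K_p) = 12/(2·0.88) = 6.818, so K_p = 46.49/1 = 46.5.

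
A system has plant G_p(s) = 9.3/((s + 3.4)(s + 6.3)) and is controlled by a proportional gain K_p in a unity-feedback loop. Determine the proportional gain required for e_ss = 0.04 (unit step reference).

K_p = 55.3

For a type-0 loop with proportional control, e_ss = 1/(1 + K_p·G_p(0)).
G_p(0) = 0.4342. Require 1/(1 + K_p·0.4342) = 0.04, so 1 + 0.4342·K_p = 25.
K_p = (25 − 1)/0.4342 = 55.3.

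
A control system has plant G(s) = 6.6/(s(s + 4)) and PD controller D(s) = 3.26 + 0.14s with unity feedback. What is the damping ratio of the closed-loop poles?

Forward path: (3.26 + 0.14s)·6.6/(s(s+4)). The closed-loop characteristic equation is s² + (4 + 6.6·0.14)s + 6.6·3.26 = 0.
That is s² + 4.924s + 21.52 = 0, so ω_n = 4.639 rad/s and ζ = 4.924/(2·4.639) = 0.5308.

ζ = 0.531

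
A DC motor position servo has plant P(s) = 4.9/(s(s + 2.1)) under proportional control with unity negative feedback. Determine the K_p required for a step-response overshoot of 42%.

From %OS = 100·exp(−πζ/√(1−ζ²)) = 42%, ζ = −ln(0.42)/√(π²+ln²(0.42)) = 0.2662.
Characteristic equation s² + 2.1s + 4.9K_p = 0 gives ζ = 2.1/(2√(4.9K_p)).
Setting ζ = 0.2662: √(4.9K_p) = 2.1/(2·0.2662) = 3.945, so K_p = 15.56/4.9 = 3.18.

K_p = 3.18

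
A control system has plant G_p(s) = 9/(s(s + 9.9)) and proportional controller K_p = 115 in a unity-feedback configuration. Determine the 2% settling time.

From 1 + K_pG_p(s) = 0: s² + 9.9s + 1035 = 0 ⇒ ω_n = 32.17, ζ = 0.1539.
2% settling time T_s ≈ 4/(ζω_n) = 4/4.95 = 0.808 s.

T_s ≈ 0.808 s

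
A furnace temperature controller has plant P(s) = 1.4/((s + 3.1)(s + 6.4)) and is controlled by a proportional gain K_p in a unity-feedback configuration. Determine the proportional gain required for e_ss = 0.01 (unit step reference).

K_p = 1400

The loop is type 0, so e_ss(step) = 1/(1 + K_pos) with K_pos = K_p·P(0).
P(0) = 0.07056. Require 1/(1 + K_p·0.07056) = 0.01, so 1 + 0.07056·K_p = 100.
K_p = (100 − 1)/0.07056 = 1400.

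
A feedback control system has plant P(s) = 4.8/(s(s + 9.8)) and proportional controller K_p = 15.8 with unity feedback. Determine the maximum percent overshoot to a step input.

11.8%

The closed-loop denominator s² + 9.8s + 75.84 gives ω_n = √75.84 = 8.709 and ζ = 9.8/(2ω_n) = 0.5627.
%OS = 100·exp(−πζ/√(1−ζ²)) = 100·exp(−π·0.5627/√0.6834) = 11.8%.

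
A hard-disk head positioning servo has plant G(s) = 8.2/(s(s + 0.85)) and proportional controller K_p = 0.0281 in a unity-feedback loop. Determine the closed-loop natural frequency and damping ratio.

ω_n = 0.48 rad/s, ζ = 0.885

The closed-loop denominator is s(s+0.85) + 0.0281·8.2 = s² + 0.85s + 0.2304.
So ω_n² = 0.2304 ⇒ ω_n = 0.48 rad/s, and ζ = 0.85/(2ω_n) = 0.885.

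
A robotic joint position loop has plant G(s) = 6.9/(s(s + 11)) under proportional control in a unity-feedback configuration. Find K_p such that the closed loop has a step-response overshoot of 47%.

From %OS = 100·exp(−πζ/√(1−ζ²)) = 47%, ζ = −ln(0.47)/√(π²+ln²(0.47)) = 0.2337.
Characteristic equation s² + 11s + 6.9K_p = 0 gives ζ = 11/(2√(6.9K_p)).
Setting ζ = 0.2337: √(6.9K_p) = 11/(2·0.2337) = 23.54, so K_p = 554/6.9 = 80.3.

K_p = 80.3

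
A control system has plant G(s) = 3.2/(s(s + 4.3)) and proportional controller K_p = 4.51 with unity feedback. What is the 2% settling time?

T_s ≈ 1.86 s

Closed-loop characteristic equation: s² + 4.3s + 14.43 = 0, so ω_n = 3.799 rad/s and ζ = 4.3/(2·3.799) = 0.5659.
2% settling time T_s ≈ 4/(ζω_n) = 4/2.15 = 1.86 s.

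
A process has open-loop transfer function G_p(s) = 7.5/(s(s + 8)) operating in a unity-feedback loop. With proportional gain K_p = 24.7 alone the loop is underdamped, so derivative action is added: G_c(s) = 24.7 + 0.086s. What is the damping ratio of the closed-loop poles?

Forward path: (24.7 + 0.086s)·7.5/(s(s+8)). The closed-loop characteristic equation is s² + (8 + 7.5·0.086)s + 7.5·24.7 = 0.
That is s² + 8.645s + 185.2 = 0, so ω_n = 13.61 rad/s and ζ = 8.645/(2·13.61) = 0.3176.

ζ = 0.318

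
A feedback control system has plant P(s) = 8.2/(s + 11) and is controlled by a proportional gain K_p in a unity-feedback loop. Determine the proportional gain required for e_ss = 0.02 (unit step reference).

The loop is type 0, so e_ss(step) = 1/(1 + K_pos) with K_pos = K_p·P(0).
P(0) = 0.7455. Require 1/(1 + K_p·0.7455) = 0.02, so 1 + 0.7455·K_p = 50.
K_p = (50 − 1)/0.7455 = 65.7.

K_p = 65.7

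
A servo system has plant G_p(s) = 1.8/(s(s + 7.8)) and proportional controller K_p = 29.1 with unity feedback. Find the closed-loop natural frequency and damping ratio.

ω_n = 7.24 rad/s, ζ = 0.539

With unity feedback the closed-loop characteristic equation is s² + 7.8s + 29.1·1.8 = s² + 7.8s + 52.38 = 0.
Matching s² + 2ζω_n s + ω_n²: ω_n = √52.38 = 7.237 rad/s and 2ζω_n = 7.8, so ζ = 7.8/(2·7.237) = 0.539.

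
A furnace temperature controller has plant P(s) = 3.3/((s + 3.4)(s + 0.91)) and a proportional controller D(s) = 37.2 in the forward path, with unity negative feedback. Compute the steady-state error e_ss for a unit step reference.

0.0246

The loop is type 0. Static position error constant K_pos = D(0)·P(0) = 37.2·1.067 = 39.68.
Steady-state error to a unit step: e_ss = 1/(1+K_pos) = 1/40.68 = 0.0246.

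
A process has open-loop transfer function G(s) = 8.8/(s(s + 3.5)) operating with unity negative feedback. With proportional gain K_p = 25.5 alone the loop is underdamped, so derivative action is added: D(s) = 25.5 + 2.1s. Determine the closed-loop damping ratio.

Forward path: (25.5 + 2.1s)·8.8/(s(s+3.5)). The closed-loop characteristic equation is s² + (3.5 + 8.8·2.1)s + 8.8·25.5 = 0.
That is s² + 21.98s + 224.4 = 0, so ω_n = 14.98 rad/s and ζ = 21.98/(2·14.98) = 0.7336.

ζ = 0.734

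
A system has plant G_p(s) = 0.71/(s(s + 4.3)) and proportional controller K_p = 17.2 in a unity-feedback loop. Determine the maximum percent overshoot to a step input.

Closed-loop characteristic equation: s² + 4.3s + 12.21 = 0, so ω_n = 3.495 rad/s and ζ = 4.3/(2·3.495) = 0.6152.
%OS = 100·exp(−πζ/√(1−ζ²)) = 100·exp(−π·0.6152/√0.6215) = 8.61%.

8.61%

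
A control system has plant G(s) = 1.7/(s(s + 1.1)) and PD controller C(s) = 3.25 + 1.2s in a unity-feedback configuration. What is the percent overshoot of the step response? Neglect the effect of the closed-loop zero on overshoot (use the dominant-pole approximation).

Forward path: (3.25 + 1.2s)·1.7/(s(s+1.1)). The closed-loop characteristic equation is s² + (1.1 + 1.7·1.2)s + 1.7·3.25 = 0.
That is s² + 3.14s + 5.525 = 0, so ω_n = 2.351 rad/s and ζ = 3.14/(2·2.351) = 0.6679.
%OS = 100·exp(−πζ/√(1−ζ²)) = 5.96%.

5.96%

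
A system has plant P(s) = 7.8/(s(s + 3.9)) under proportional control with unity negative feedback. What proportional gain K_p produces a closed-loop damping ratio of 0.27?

Closed-loop characteristic equation: s² + 3.9s + K_p·7.8 = 0.
So ω_n = √(7.8K_p) and 2ζω_n = 3.9, giving ζ = 3.9/(2√(7.8K_p)).
Setting ζ = 0.27: √(7.8K_p) = 3.9/(2·0.27) = 7.222, so K_p = 52.16/7.8 = 6.69.

K_p = 6.69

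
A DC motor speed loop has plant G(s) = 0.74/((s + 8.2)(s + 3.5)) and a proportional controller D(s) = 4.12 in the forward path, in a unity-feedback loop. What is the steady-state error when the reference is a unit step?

The loop is type 0. Static position error constant K_pos = D(0)·G(0) = 4.12·0.02578 = 0.1062.
Steady-state error to a unit step: e_ss = 1/(1+K_pos) = 1/1.106 = 0.904.

0.904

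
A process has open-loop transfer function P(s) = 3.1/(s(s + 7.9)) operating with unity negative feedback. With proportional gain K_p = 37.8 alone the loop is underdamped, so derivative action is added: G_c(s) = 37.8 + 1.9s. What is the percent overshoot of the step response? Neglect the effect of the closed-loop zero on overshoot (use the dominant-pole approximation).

Forward path: (37.8 + 1.9s)·3.1/(s(s+7.9)). The closed-loop characteristic equation is s² + (7.9 + 3.1·1.9)s + 3.1·37.8 = 0.
That is s² + 13.79s + 117.2 = 0, so ω_n = 10.82 rad/s and ζ = 13.79/(2·10.82) = 0.637.
%OS = 100·exp(−πζ/√(1−ζ²)) = 7.46%.

7.46%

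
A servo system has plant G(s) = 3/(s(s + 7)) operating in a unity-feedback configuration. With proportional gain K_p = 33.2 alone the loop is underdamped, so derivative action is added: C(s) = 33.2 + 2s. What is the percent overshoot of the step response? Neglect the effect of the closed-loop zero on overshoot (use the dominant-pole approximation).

Forward path: (33.2 + 2s)·3/(s(s+7)). The closed-loop characteristic equation is s² + (7 + 3·2)s + 3·33.2 = 0.
That is s² + 13s + 99.6 = 0, so ω_n = 9.98 rad/s and ζ = 13/(2·9.98) = 0.6513.
%OS = 100·exp(−πζ/√(1−ζ²)) = 6.74%.

6.74%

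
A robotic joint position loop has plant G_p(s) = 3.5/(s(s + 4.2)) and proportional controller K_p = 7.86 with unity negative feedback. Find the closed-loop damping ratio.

ζ = 0.4

With unity feedback the closed-loop characteristic equation is s² + 4.2s + 7.86·3.5 = s² + 4.2s + 27.51 = 0.
So ω_n² = 27.51 ⇒ ω_n = 5.245 rad/s, and ζ = 4.2/(2ω_n) = 0.4.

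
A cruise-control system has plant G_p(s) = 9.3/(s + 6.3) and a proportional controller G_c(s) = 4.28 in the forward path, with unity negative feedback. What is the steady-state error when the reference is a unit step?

0.137

The loop is type 0. Static position error constant K_pos = G_c(0)·G_p(0) = 4.28·1.476 = 6.318.
Steady-state error to a unit step: e_ss = 1/(1+K_pos) = 1/7.318 = 0.137.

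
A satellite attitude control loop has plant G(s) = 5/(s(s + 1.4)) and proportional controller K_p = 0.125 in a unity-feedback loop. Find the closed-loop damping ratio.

1 + K_p·G(s) = 0 gives s² + 1.4s + 0.625 = 0.
Matching s² + 2ζω_n s + ω_n²: ω_n = √0.625 = 0.7906 rad/s and 2ζω_n = 1.4, so ζ = 1.4/(2·0.7906) = 0.885.

ζ = 0.885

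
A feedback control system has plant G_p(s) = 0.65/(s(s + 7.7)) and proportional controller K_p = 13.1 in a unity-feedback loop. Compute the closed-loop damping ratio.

With unity feedback the closed-loop characteristic equation is s² + 7.7s + 13.1·0.65 = s² + 7.7s + 8.515 = 0.
So ω_n² = 8.515 ⇒ ω_n = 2.918 rad/s, and ζ = 7.7/(2ω_n) = 1.32.

ζ = 1.32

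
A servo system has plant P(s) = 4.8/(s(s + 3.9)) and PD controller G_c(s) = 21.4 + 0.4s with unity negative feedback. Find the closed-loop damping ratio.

Forward path: (21.4 + 0.4s)·4.8/(s(s+3.9)). The closed-loop characteristic equation is s² + (3.9 + 4.8·0.4)s + 4.8·21.4 = 0.
That is s² + 5.82s + 102.7 = 0, so ω_n = 10.14 rad/s and ζ = 5.82/(2·10.14) = 0.2871.

ζ = 0.287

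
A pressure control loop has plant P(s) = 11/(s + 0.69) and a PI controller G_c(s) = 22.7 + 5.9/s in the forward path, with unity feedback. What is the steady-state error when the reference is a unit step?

0

The open loop G_c(s)P(s) has a pole at the origin (type 1), so the static position error constant is infinite and e_ss = 1/(1+∞) = 0.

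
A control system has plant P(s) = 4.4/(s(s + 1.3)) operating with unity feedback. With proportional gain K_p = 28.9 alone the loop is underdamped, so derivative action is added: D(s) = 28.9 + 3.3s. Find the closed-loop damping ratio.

ζ = 0.701

Forward path: (28.9 + 3.3s)·4.4/(s(s+1.3)). The closed-loop characteristic equation is s² + (1.3 + 4.4·3.3)s + 4.4·28.9 = 0.
That is s² + 15.82s + 127.2 = 0, so ω_n = 11.28 rad/s and ζ = 15.82/(2·11.28) = 0.7015.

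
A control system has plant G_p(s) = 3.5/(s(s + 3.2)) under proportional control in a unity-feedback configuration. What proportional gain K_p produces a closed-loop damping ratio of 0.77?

Closed-loop characteristic equation: s² + 3.2s + K_p·3.5 = 0.
So ω_n = √(3.5K_p) and 2ζω_n = 3.2, giving ζ = 3.2/(2√(3.5K_p)).
Setting ζ = 0.77: √(3.5K_p) = 3.2/(2·0.77) = 2.078, so K_p = 4.318/3.5 = 1.23.

K_p = 1.23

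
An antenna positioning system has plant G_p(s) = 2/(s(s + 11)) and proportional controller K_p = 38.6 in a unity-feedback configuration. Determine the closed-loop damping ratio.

ζ = 0.626

1 + K_p·G_p(s) = 0 gives s² + 11s + 77.2 = 0.
So ω_n² = 77.2 ⇒ ω_n = 8.786 rad/s, and ζ = 11/(2ω_n) = 0.626.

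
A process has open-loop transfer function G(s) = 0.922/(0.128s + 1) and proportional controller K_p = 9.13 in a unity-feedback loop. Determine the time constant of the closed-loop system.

Closed loop: T(s) = K_p·G/(1+K_p·G) = 8.418/(0.128s + 1 + 8.418), with pole at s = −(1 + 8.418)/0.128 = −73.58.
Closed-loop time constant τ = 1/73.58 = 0.0136 s.

τ = 0.0136 s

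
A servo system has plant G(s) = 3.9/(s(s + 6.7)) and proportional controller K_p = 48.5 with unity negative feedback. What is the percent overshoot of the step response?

The closed-loop denominator s² + 6.7s + 189.2 gives ω_n = √189.2 = 13.75 and ζ = 6.7/(2ω_n) = 0.2436.
%OS = 100·exp(−πζ/√(1−ζ²)) = 100·exp(−π·0.2436/√0.9407) = 45.4%.

45.4%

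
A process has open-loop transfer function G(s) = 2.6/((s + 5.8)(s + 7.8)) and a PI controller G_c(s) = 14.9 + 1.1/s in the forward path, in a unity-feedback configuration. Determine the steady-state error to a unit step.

The open loop G_c(s)G(s) has a pole at the origin (type 1), so the static position error constant is infinite and e_ss = 1/(1+∞) = 0.

0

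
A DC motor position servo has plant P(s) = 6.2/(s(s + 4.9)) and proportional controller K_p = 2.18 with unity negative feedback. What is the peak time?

The closed-loop denominator s² + 4.9s + 13.52 gives ω_n = √13.52 = 3.676 and ζ = 4.9/(2ω_n) = 0.6664.
Damped frequency ω_d = ω_n√(1−ζ²) = 2.741 rad/s, so peak time T_p = π/ω_d = 1.15 s.

T_p = 1.15 s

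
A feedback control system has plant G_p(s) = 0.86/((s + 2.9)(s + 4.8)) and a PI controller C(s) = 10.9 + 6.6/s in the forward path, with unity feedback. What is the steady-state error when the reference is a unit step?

The open loop C(s)G_p(s) has a pole at the origin (type 1), so the static position error constant is infinite and e_ss = 1/(1+∞) = 0.

0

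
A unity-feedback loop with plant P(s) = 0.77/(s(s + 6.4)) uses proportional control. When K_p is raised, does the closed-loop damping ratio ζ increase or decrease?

ζ = 6.4/(2√(0.77K_p)); increasing K_p raises the denominator, so ζ falls.

decrease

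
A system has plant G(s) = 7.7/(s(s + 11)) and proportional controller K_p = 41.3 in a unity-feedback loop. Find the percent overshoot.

36.1%

Closed-loop characteristic equation: s² + 11s + 318 = 0, so ω_n = 17.83 rad/s and ζ = 11/(2·17.83) = 0.3084.
%OS = 100·exp(−πζ/√(1−ζ²)) = 100·exp(−π·0.3084/√0.9049) = 36.1%.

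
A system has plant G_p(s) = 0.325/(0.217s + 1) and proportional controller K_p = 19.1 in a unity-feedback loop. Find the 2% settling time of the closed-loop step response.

T_s ≈ 0.12 s

Closed loop: T(s) = K_p·G_p/(1+K_p·G_p) = 6.208/(0.217s + 1 + 6.208), with pole at s = −(1 + 6.208)/0.217 = −33.21.
τ = 1/33.21 = 0.03011 s, so 2% settling time ≈ 4τ = 0.12 s.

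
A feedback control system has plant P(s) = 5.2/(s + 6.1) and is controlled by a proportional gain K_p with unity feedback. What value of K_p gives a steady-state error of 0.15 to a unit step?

K_p = 6.65

The loop is type 0, so e_ss(step) = 1/(1 + K_pos) with K_pos = K_p·P(0).
P(0) = 0.8525. Require 1/(1 + K_p·0.8525) = 0.15, so 1 + 0.8525·K_p = 6.667.
K_p = (6.667 − 1)/0.8525 = 6.65.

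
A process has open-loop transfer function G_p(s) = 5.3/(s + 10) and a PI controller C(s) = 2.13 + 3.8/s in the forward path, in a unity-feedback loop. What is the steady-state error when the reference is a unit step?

0

The open loop C(s)G_p(s) has a pole at the origin (type 1), so the static position error constant is infinite and e_ss = 1/(1+∞) = 0.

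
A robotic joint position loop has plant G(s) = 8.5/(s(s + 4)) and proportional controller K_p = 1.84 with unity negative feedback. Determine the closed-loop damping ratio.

With unity feedback the closed-loop characteristic equation is s² + 4s + 1.84·8.5 = s² + 4s + 15.64 = 0.
So ω_n² = 15.64 ⇒ ω_n = 3.955 rad/s, and ζ = 4/(2ω_n) = 0.506.

ζ = 0.506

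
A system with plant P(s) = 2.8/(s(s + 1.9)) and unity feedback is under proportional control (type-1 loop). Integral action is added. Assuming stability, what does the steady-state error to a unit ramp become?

0

The integrator raises the loop to type 2, so K_v → ∞ and e_ss to a ramp is zero.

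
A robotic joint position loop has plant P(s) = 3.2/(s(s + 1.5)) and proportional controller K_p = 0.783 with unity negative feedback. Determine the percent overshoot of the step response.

18.4%

Closed-loop characteristic equation: s² + 1.5s + 2.506 = 0, so ω_n = 1.583 rad/s and ζ = 1.5/(2·1.583) = 0.4738.
%OS = 100·exp(−πζ/√(1−ζ²)) = 100·exp(−π·0.4738/√0.7755) = 18.4%.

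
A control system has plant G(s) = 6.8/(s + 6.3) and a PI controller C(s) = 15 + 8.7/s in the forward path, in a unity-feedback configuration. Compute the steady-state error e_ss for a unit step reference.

0

The open loop C(s)G(s) has a pole at the origin (type 1), so the static position error constant is infinite and e_ss = 1/(1+∞) = 0.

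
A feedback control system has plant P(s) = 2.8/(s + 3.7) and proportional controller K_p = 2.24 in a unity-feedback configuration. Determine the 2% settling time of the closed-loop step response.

T_s ≈ 0.401 s

Closed-loop transfer function: T(s) = K_p·P(s)/(1 + K_p·P(s)) = 6.272/(s + 3.7 + 6.272) = 6.272/(s + 9.972).
Time constant τ = 1/9.972 = 0.1003 s, so the 2% settling time is about 4τ = 0.401 s.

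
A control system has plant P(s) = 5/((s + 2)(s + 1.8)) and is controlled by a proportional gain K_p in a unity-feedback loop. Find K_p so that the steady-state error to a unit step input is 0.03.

K_p = 23.3

Steady-state error for a unit step on this type-0 loop is 1/(1 + K_p·P(0)).
P(0) = 1.389. Require 1/(1 + K_p·1.389) = 0.03, so 1 + 1.389·K_p = 33.33.
K_p = (33.33 − 1)/1.389 = 23.3.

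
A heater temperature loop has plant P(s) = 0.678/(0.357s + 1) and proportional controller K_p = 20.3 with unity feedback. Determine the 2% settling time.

Closed loop: T(s) = K_p·P/(1+K_p·P) = 13.76/(0.357s + 1 + 13.76), with pole at s = −(1 + 13.76)/0.357 = −41.35.
τ = 1/41.35 = 0.02418 s, so 2% settling time ≈ 4τ = 0.0967 s.

T_s ≈ 0.0967 s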